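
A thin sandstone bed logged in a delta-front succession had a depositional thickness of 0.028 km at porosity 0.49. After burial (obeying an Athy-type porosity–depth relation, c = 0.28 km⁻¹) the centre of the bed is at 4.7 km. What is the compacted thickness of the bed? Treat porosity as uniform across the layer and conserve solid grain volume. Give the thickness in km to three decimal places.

0.016 km

Porosity at 4.7 km: n = 0.49·exp(−0.28×4.7) = 0.1314
Solid-volume conservation: h(1−n) = h₀(1−n₀) ⇒ h = h₀·(1−n₀)/(1−n)
h = 0.028 × (1 − 0.49)/(1 − 0.1314) = 0.028 × 0.5872 = 0.0164 km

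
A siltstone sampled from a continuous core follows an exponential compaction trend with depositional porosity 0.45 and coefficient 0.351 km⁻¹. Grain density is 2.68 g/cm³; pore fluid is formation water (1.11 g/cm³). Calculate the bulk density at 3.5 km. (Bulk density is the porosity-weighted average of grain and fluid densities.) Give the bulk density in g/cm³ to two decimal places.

Porosity at depth: φ = 0.45·exp(−0.351×3.5) = 0.45×0.2927 = 0.1317
Bulk density: ρ_b = (1−φ)ρ_g + φ·ρ_f = 0.8683×2.68 + 0.1317×1.11
       = 2.327 + 0.146 = 2.473 g/cm³

2.47 g/cm³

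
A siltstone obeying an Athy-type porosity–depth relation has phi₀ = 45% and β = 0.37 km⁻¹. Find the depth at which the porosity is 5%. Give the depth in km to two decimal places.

5.94 km

Invert Athy's law: z = ln(phi₀/phi) / β
z = ln(0.45/0.05) / 0.37 = ln(9) / 0.37 = 2.1972 / 0.37 = 5.938 km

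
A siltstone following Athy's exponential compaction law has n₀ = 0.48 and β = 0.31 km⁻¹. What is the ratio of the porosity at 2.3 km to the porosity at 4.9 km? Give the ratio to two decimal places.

2.24

n(d₁)/n(d₂) = e^(−β·d₁)/e^(−β·d₂) = e^{β(d₂−d₁)}
= exp(0.31 × 2.6) = exp(0.806) = 2.2389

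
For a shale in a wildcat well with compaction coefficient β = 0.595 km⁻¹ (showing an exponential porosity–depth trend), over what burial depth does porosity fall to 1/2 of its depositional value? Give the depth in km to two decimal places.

1.16 km

φ/φ₀ = 1/2 ⇒ exp(−β·d) = 1/2 ⇒ d = ln(2) / β
d = 0.6931 / 0.595 = 1.165 km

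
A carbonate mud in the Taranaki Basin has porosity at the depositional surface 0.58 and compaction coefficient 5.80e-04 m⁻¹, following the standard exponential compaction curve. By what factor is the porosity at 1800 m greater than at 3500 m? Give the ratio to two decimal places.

2.68

Working in km (1 km = 1000 m; k in km⁻¹ = k in m⁻¹ × 1000):
φ(z₁)/φ(z₂) = e^(−k·z₁)/e^(−k·z₂) = e^{k(z₂−z₁)}
= exp(0.58 × 1.7) = exp(0.986) = 2.6805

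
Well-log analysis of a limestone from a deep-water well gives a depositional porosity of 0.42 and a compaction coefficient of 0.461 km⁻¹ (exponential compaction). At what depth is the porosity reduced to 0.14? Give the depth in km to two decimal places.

Invert Athy's law: d = ln(phi₀/phi) / c
d = ln(0.42/0.14) / 0.461 = ln(3) / 0.461 = 1.0986 / 0.461 = 2.383 km

2.38 km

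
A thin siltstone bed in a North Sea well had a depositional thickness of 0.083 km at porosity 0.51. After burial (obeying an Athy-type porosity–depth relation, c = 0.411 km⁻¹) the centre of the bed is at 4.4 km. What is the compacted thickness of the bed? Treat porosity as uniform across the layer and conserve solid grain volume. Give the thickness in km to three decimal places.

Porosity at 4.4 km: φ = 0.51·exp(−0.411×4.4) = 0.0836
Solid-volume conservation: h(1−φ) = h₀(1−φ₀) ⇒ h = h₀·(1−φ₀)/(1−φ)
h = 0.083 × (1 − 0.51)/(1 − 0.0836) = 0.083 × 0.5347 = 0.0444 km

0.044 km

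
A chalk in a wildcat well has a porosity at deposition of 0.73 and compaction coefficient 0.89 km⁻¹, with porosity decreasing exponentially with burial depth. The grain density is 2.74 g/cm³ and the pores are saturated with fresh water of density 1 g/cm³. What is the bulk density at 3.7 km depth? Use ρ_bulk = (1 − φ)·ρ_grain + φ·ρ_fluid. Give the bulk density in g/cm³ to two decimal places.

Porosity at depth: phi = 0.73·exp(−0.89×3.7) = 0.73×0.0371 = 0.0271
Bulk density: ρ_b = (1−phi)ρ_g + phi·ρ_f = 0.9729×2.74 + 0.0271×1
       = 2.666 + 0.027 = 2.693 g/cm³

2.69 g/cm³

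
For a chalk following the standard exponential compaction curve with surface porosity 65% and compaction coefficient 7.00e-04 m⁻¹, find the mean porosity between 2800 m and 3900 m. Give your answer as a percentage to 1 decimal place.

Working in km (1 km = 1000 m; k in km⁻¹ = k in m⁻¹ × 1000):
⟨phi⟩ = (1/(d₂−d₁)) ∫ phi₀ e^(−kd) dd = phi₀·(e^(−k·d₁) − e^(−k·d₂)) / (k·(d₂−d₁))
e^(−0.7×2.8) = 0.1409; e^(−0.7×3.9) = 0.0652
⟨phi⟩ = 0.65 × (0.1409 − 0.0652) / (0.7 × 1.1) = 0.65 × 0.0982 = 0.0639

6.4%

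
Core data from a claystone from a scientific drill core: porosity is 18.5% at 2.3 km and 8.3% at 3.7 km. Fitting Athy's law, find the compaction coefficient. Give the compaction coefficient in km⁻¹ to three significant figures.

Athy: n(Z) = n₀ e^(−βZ) ⇒ n₁/n₂ = e^{β(Z₂−Z₁)} ⇒ β = ln(n₁/n₂)/(Z₂−Z₁)
β = ln(0.185/0.083) / (3.7 − 2.3) = ln(2.229) / 1.4 = 0.8015 / 1.4 = 0.5725 km⁻¹

0.573 km⁻¹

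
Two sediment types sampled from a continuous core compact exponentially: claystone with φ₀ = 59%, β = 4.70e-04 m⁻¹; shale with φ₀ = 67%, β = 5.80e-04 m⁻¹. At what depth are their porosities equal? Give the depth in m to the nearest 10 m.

1160 m

Working in km (1 km = 1000 m; β in km⁻¹ = β in m⁻¹ × 1000):
Set φ₀ₐ e^(−βₐZ) = φ₀ᵦ e^(−βᵦZ) ⇒ ln(φ₀ₐ/φ₀ᵦ) = (βₐ − βᵦ)·Z
Z = ln(0.59/0.67) / (0.47 − 0.58) = -0.1272 / -0.11 = 1.156 km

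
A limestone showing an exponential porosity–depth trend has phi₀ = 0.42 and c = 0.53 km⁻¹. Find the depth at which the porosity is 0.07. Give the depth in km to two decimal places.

3.38 km

Invert Athy's law: Z = ln(phi₀/phi) / c
Z = ln(0.42/0.07) / 0.53 = ln(6) / 0.53 = 1.7918 / 0.53 = 3.381 km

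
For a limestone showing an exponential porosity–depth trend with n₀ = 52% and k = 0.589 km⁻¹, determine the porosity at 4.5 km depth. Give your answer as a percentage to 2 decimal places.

3.67%

n = n₀·exp(−k·Z) = 0.52 × exp(−0.589 × 4.5) = 0.52 × exp(−2.651)
  = 0.52 × 0.0706 = 0.0367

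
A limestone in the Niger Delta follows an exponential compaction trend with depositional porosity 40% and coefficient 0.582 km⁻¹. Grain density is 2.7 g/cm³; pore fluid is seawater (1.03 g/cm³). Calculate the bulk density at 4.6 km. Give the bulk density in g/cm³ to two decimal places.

Porosity at depth: phi = 0.4·exp(−0.582×4.6) = 0.4×0.0688 = 0.0275
Bulk density: ρ_b = (1−phi)ρ_g + phi·ρ_f = 0.9725×2.7 + 0.0275×1.03
       = 2.626 + 0.028 = 2.654 g/cm³

2.65 g/cm³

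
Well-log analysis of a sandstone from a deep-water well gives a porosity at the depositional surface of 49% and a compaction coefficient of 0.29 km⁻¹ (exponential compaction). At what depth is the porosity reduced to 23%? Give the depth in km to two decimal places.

Invert Athy's law: Z = ln(n₀/n) / β
Z = ln(0.49/0.23) / 0.29 = ln(2.13) / 0.29 = 0.7563 / 0.29 = 2.608 km

2.61 km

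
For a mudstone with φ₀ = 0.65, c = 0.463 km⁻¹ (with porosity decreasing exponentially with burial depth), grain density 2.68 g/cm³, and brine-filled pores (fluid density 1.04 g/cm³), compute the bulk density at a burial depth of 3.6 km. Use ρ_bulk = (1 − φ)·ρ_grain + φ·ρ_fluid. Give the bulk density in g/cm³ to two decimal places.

2.48 g/cm³

Porosity at depth: φ = 0.65·exp(−0.463×3.6) = 0.65×0.1889 = 0.1228
Bulk density: ρ_b = (1−φ)ρ_g + φ·ρ_f = 0.8772×2.68 + 0.1228×1.04
       = 2.351 + 0.128 = 2.479 g/cm³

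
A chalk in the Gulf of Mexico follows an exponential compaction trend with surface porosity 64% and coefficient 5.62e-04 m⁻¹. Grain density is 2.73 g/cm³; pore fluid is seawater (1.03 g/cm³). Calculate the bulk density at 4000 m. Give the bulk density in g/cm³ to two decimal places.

2.62 g/cm³

Working in km (1 km = 1000 m; c in km⁻¹ = c in m⁻¹ × 1000):
Porosity at depth: φ = 0.64·exp(−0.562×4) = 0.64×0.1056 = 0.0676
Bulk density: ρ_b = (1−φ)ρ_g + φ·ρ_f = 0.9324×2.73 + 0.0676×1.03
       = 2.545 + 0.070 = 2.615 g/cm³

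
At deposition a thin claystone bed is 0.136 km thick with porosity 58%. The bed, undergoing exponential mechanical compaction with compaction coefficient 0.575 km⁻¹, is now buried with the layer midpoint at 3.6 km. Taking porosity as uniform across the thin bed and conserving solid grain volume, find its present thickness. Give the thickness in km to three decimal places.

0.062 km

Porosity at 3.6 km: phi = 0.58·exp(−0.575×3.6) = 0.0732
Solid-volume conservation: h(1−phi) = h₀(1−phi₀) ⇒ h = h₀·(1−phi₀)/(1−phi)
h = 0.136 × (1 − 0.58)/(1 − 0.0732) = 0.136 × 0.4532 = 0.0616 km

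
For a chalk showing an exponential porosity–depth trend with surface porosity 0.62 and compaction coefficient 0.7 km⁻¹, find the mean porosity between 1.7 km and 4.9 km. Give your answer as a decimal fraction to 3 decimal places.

⟨φ⟩ = (1/(d₂−d₁)) ∫ φ₀ e^(−βd) dd = φ₀·(e^(−β·d₁) − e^(−β·d₂)) / (β·(d₂−d₁))
e^(−0.7×1.7) = 0.3042; e^(−0.7×4.9) = 0.0324
⟨φ⟩ = 0.62 × (0.3042 − 0.0324) / (0.7 × 3.2) = 0.62 × 0.1214 = 0.0752

0.075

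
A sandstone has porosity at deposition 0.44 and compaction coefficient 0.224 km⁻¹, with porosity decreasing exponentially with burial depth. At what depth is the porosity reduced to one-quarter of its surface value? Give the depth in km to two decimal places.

6.19 km

φ/φ₀ = 1/4 ⇒ exp(−β·z) = 1/4 ⇒ z = ln(4) / β
z = 1.3863 / 0.224 = 6.189 km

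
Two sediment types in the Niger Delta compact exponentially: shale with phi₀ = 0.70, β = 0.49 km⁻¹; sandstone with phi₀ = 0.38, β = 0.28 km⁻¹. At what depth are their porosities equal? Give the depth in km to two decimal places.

2.91 km

Set phi₀ₐ e^(−βₐd) = phi₀ᵦ e^(−βᵦd) ⇒ ln(phi₀ₐ/phi₀ᵦ) = (βₐ − βᵦ)·d
d = ln(0.7/0.38) / (0.49 − 0.28) = 0.6109 / 0.21 = 2.909 km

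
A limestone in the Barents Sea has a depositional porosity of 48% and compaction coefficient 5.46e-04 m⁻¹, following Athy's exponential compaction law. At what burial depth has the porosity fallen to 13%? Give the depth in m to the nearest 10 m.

Working in km (1 km = 1000 m; c in km⁻¹ = c in m⁻¹ × 1000):
Invert Athy's law: z = ln(φ₀/φ) / c
z = ln(0.48/0.13) / 0.546 = ln(3.692) / 0.546 = 1.3063 / 0.546 = 2.392 km

2390 m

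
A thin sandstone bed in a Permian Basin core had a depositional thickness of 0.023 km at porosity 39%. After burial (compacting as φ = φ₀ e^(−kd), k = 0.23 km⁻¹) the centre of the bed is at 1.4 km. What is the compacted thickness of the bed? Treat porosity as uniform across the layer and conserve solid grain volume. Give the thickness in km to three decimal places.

Porosity at 1.4 km: φ = 0.39·exp(−0.23×1.4) = 0.2826
Solid-volume conservation: h(1−φ) = h₀(1−φ₀) ⇒ h = h₀·(1−φ₀)/(1−φ)
h = 0.023 × (1 − 0.39)/(1 − 0.2826) = 0.023 × 0.8503 = 0.0196 km

0.020 km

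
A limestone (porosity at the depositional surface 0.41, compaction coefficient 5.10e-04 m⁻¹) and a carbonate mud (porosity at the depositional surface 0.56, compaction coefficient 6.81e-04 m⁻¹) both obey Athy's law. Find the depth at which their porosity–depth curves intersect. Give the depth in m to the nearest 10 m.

1820 m

Working in km (1 km = 1000 m; β in km⁻¹ = β in m⁻¹ × 1000):
Set n₀ₐ e^(−βₐz) = n₀ᵦ e^(−βᵦz) ⇒ ln(n₀ₐ/n₀ᵦ) = (βₐ − βᵦ)·z
z = ln(0.41/0.56) / (0.51 − 0.681) = -0.3118 / -0.171 = 1.823 km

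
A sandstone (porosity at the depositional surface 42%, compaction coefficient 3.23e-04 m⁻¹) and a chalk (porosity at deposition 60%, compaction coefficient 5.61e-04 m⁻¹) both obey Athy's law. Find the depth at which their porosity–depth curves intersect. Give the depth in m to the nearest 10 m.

Working in km (1 km = 1000 m; k in km⁻¹ = k in m⁻¹ × 1000):
Set n₀ₐ e^(−kₐd) = n₀ᵦ e^(−kᵦd) ⇒ ln(n₀ₐ/n₀ᵦ) = (kₐ − kᵦ)·d
d = ln(0.42/0.6) / (0.323 − 0.561) = -0.3567 / -0.238 = 1.499 km

1500 m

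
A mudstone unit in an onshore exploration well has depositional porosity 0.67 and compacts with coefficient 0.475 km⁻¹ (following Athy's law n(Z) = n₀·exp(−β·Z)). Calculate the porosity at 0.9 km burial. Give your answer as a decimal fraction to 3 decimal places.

0.437

n = n₀·exp(−β·Z) = 0.67 × exp(−0.475 × 0.9) = 0.67 × exp(−0.4275)
  = 0.67 × 0.6521 = 0.4369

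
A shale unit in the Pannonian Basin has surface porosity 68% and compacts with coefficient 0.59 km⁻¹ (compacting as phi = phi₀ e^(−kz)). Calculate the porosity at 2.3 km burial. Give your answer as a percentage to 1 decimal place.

phi = phi₀·exp(−k·z) = 0.68 × exp(−0.59 × 2.3) = 0.68 × exp(−1.357)
  = 0.68 × 0.2574 = 0.1751

17.5%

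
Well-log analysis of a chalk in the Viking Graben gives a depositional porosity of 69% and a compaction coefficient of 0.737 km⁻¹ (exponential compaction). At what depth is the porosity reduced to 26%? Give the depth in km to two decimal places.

1.32 km

Invert Athy's law: d = ln(phi₀/phi) / k
d = ln(0.69/0.26) / 0.737 = ln(2.654) / 0.737 = 0.9760 / 0.737 = 1.324 km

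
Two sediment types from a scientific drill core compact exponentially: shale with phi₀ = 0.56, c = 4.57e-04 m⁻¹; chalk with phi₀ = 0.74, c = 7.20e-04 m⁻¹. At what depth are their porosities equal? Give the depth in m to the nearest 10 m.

Working in km (1 km = 1000 m; c in km⁻¹ = c in m⁻¹ × 1000):
Set phi₀ₐ e^(−cₐz) = phi₀ᵦ e^(−cᵦz) ⇒ ln(phi₀ₐ/phi₀ᵦ) = (cₐ − cᵦ)·z
z = ln(0.56/0.74) / (0.457 − 0.72) = -0.2787 / -0.263 = 1.060 km

1060 m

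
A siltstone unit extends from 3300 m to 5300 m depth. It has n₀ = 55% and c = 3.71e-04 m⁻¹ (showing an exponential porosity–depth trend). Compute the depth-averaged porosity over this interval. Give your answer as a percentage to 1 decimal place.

11.4%

Working in km (1 km = 1000 m; c in km⁻¹ = c in m⁻¹ × 1000):
⟨n⟩ = (1/(Z₂−Z₁)) ∫ n₀ e^(−cZ) dZ = n₀·(e^(−c·Z₁) − e^(−c·Z₂)) / (c·(Z₂−Z₁))
e^(−0.371×3.3) = 0.2940; e^(−0.371×5.3) = 0.1400
⟨n⟩ = 0.55 × (0.2940 − 0.1400) / (0.371 × 2) = 0.55 × 0.2075 = 0.1141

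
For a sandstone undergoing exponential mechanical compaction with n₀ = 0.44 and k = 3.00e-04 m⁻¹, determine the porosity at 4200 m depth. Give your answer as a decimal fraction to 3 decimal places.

0.125

Working in km (1 km = 1000 m; k in km⁻¹ = k in m⁻¹ × 1000):
n = n₀·exp(−k·d) = 0.44 × exp(−0.3 × 4.2) = 0.44 × exp(−1.26)
  = 0.44 × 0.2837 = 0.1248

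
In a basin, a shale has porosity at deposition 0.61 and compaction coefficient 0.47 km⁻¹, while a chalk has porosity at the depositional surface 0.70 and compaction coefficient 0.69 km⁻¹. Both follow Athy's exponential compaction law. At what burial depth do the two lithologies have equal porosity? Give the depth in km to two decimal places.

Set phi₀ₐ e^(−kₐd) = phi₀ᵦ e^(−kᵦd) ⇒ ln(phi₀ₐ/phi₀ᵦ) = (kₐ − kᵦ)·d
d = ln(0.61/0.7) / (0.47 − 0.69) = -0.1376 / -0.22 = 0.626 km

0.63 km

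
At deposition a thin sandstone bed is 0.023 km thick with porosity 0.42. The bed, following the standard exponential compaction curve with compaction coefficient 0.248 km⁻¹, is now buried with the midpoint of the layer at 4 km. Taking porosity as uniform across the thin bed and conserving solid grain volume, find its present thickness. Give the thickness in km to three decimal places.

0.016 km

Porosity at 4 km: n = 0.42·exp(−0.248×4) = 0.1558
Solid-volume conservation: h(1−n) = h₀(1−n₀) ⇒ h = h₀·(1−n₀)/(1−n)
h = 0.023 × (1 − 0.42)/(1 − 0.1558) = 0.023 × 0.6870 = 0.0158 km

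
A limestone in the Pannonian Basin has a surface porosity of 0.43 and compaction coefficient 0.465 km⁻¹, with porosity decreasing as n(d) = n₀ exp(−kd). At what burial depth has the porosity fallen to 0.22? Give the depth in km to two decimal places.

1.44 km

Invert Athy's law: d = ln(n₀/n) / k
d = ln(0.43/0.22) / 0.465 = ln(1.955) / 0.465 = 0.6702 / 0.465 = 1.441 km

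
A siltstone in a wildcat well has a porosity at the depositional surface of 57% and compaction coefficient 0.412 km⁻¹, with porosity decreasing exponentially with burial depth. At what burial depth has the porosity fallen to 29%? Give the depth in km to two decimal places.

Invert Athy's law: z = ln(phi₀/phi) / c
z = ln(0.57/0.29) / 0.412 = ln(1.966) / 0.412 = 0.6758 / 0.412 = 1.640 km

1.64 km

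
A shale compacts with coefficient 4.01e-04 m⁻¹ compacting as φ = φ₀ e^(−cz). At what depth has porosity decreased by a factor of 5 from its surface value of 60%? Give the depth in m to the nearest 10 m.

Working in km (1 km = 1000 m; c in km⁻¹ = c in m⁻¹ × 1000):
φ/φ₀ = 1/5 ⇒ exp(−c·z) = 1/5 ⇒ z = ln(5) / c
z = 1.6094 / 0.401 = 4.014 km

4010 m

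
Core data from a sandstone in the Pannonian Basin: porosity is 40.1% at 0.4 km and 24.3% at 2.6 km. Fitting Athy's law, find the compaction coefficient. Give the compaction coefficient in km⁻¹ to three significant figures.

Athy: φ(z) = φ₀ e^(−βz) ⇒ φ₁/φ₂ = e^{β(z₂−z₁)} ⇒ β = ln(φ₁/φ₂)/(z₂−z₁)
β = ln(0.401/0.243) / (2.6 − 0.4) = ln(1.65) / 2.2 = 0.5009 / 2.2 = 0.2277 km⁻¹

0.228 km⁻¹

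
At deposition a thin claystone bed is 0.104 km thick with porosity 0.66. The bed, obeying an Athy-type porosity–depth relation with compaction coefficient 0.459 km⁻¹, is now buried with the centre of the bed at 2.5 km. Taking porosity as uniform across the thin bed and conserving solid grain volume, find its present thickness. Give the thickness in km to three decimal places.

Porosity at 2.5 km: n = 0.66·exp(−0.459×2.5) = 0.2095
Solid-volume conservation: h(1−n) = h₀(1−n₀) ⇒ h = h₀·(1−n₀)/(1−n)
h = 0.104 × (1 − 0.66)/(1 − 0.2095) = 0.104 × 0.4301 = 0.0447 km

0.045 km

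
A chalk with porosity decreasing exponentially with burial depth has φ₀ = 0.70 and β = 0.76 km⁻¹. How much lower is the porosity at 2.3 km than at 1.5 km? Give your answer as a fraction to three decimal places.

φ(1.5) = 0.7·e^(−0.76×1.5) = 0.2239
φ(2.3) = 0.7·e^(−0.76×2.3) = 0.1219
Δφ = 0.2239 − 0.1219 = 0.1020

0.102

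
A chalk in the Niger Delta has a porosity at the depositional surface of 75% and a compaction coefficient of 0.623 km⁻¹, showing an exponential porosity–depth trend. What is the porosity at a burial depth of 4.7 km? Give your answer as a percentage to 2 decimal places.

φ = φ₀·exp(−β·z) = 0.75 × exp(−0.623 × 4.7) = 0.75 × exp(−2.928)
  = 0.75 × 0.0535 = 0.0401

4.01%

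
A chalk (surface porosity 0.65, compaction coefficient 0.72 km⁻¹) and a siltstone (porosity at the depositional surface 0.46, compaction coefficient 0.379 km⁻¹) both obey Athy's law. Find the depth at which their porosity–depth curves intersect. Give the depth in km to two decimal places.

Set phi₀ₐ e^(−βₐd) = phi₀ᵦ e^(−βᵦd) ⇒ ln(phi₀ₐ/phi₀ᵦ) = (βₐ − βᵦ)·d
d = ln(0.65/0.46) / (0.72 − 0.379) = 0.3457 / 0.341 = 1.014 km

1.01 km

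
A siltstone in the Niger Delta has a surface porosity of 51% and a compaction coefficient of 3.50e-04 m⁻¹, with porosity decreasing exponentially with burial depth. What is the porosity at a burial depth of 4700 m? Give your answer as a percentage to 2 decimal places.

9.84%

Working in km (1 km = 1000 m; β in km⁻¹ = β in m⁻¹ × 1000):
n = n₀·exp(−β·Z) = 0.51 × exp(−0.35 × 4.7) = 0.51 × exp(−1.645)
  = 0.51 × 0.1930 = 0.0984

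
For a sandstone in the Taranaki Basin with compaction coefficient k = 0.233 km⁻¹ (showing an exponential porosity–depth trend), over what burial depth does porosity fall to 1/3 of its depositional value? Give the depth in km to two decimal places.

4.72 km

φ/φ₀ = 1/3 ⇒ exp(−k·d) = 1/3 ⇒ d = ln(3) / k
d = 1.0986 / 0.233 = 4.715 km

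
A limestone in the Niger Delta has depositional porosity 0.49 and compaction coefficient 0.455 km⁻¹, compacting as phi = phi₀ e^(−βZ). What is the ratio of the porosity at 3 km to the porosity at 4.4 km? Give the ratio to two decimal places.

phi(Z₁)/phi(Z₂) = e^(−β·Z₁)/e^(−β·Z₂) = e^{β(Z₂−Z₁)}
= exp(0.455 × 1.4) = exp(0.637) = 1.8908

1.89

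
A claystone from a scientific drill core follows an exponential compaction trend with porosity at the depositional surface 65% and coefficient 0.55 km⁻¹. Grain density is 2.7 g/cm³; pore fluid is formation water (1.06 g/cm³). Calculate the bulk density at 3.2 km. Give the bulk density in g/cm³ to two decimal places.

2.52 g/cm³

Porosity at depth: n = 0.65·exp(−0.55×3.2) = 0.65×0.1720 = 0.1118
Bulk density: ρ_b = (1−n)ρ_g + n·ρ_f = 0.8882×2.7 + 0.1118×1.06
       = 2.398 + 0.119 = 2.517 g/cm³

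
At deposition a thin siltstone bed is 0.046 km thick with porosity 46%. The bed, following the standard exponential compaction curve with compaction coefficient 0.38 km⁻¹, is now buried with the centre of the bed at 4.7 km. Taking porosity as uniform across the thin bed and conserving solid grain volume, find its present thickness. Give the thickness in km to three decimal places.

0.027 km

Porosity at 4.7 km: phi = 0.46·exp(−0.38×4.7) = 0.0771
Solid-volume conservation: h(1−phi) = h₀(1−phi₀) ⇒ h = h₀·(1−phi₀)/(1−phi)
h = 0.046 × (1 − 0.46)/(1 − 0.0771) = 0.046 × 0.5851 = 0.0269 km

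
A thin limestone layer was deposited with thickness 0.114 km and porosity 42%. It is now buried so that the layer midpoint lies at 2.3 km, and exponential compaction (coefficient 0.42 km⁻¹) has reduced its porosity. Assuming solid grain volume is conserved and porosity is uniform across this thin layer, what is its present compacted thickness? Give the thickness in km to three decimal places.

0.079 km

Porosity at 2.3 km: φ = 0.42·exp(−0.42×2.3) = 0.1599
Solid-volume conservation: h(1−φ) = h₀(1−φ₀) ⇒ h = h₀·(1−φ₀)/(1−φ)
h = 0.114 × (1 − 0.42)/(1 − 0.1599) = 0.114 × 0.6904 = 0.0787 km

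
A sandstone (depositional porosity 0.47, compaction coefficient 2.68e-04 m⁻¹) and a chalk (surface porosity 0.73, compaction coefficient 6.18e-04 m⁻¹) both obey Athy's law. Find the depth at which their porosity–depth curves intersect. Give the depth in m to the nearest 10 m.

1260 m

Working in km (1 km = 1000 m; k in km⁻¹ = k in m⁻¹ × 1000):
Set phi₀ₐ e^(−kₐZ) = phi₀ᵦ e^(−kᵦZ) ⇒ ln(phi₀ₐ/phi₀ᵦ) = (kₐ − kᵦ)·Z
Z = ln(0.47/0.73) / (0.268 − 0.618) = -0.4403 / -0.35 = 1.258 km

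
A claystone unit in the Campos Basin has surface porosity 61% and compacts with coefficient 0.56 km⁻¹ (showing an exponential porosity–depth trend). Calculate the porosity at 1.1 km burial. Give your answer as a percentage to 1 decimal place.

φ = φ₀·exp(−c·d) = 0.61 × exp(−0.56 × 1.1) = 0.61 × exp(−0.616)
  = 0.61 × 0.5401 = 0.3295

32.9%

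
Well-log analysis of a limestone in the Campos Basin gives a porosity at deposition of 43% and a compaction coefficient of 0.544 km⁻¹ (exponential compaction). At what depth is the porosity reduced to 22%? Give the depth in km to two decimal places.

Invert Athy's law: z = ln(φ₀/φ) / k
z = ln(0.43/0.22) / 0.544 = ln(1.955) / 0.544 = 0.6702 / 0.544 = 1.232 km

1.23 km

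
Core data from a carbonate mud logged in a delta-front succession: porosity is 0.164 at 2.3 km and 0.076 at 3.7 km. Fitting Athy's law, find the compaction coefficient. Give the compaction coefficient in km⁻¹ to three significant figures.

Athy: φ(d) = φ₀ e^(−cd) ⇒ φ₁/φ₂ = e^{c(d₂−d₁)} ⇒ c = ln(φ₁/φ₂)/(d₂−d₁)
c = ln(0.164/0.076) / (3.7 − 2.3) = ln(2.158) / 1.4 = 0.7691 / 1.4 = 0.5494 km⁻¹

0.549 km⁻¹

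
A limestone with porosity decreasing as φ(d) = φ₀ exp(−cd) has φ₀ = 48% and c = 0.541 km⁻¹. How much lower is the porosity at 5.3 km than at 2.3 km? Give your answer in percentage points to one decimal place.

11.1 percentage points

φ(2.3) = 0.48·e^(−0.541×2.3) = 0.1383
φ(5.3) = 0.48·e^(−0.541×5.3) = 0.0273
Δφ = 0.1383 − 0.0273 = 0.1110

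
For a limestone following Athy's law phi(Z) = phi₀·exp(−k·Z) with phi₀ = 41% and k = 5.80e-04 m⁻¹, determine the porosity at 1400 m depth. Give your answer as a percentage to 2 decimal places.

18.20%

Working in km (1 km = 1000 m; k in km⁻¹ = k in m⁻¹ × 1000):
phi = phi₀·exp(−k·Z) = 0.41 × exp(−0.58 × 1.4) = 0.41 × exp(−0.812)
  = 0.41 × 0.4440 = 0.1820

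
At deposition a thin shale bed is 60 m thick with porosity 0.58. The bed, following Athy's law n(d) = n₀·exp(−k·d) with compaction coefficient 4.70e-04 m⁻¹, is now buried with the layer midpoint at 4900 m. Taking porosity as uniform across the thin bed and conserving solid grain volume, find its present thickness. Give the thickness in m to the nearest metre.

27 m

Working in km (1 km = 1000 m; k in km⁻¹ = k in m⁻¹ × 1000):
Porosity at 4.9 km: n = 0.58·exp(−0.47×4.9) = 0.0580
Solid-volume conservation: h(1−n) = h₀(1−n₀) ⇒ h = h₀·(1−n₀)/(1−n)
h = 0.06 × (1 − 0.58)/(1 − 0.0580) = 0.06 × 0.4458 = 0.0268 km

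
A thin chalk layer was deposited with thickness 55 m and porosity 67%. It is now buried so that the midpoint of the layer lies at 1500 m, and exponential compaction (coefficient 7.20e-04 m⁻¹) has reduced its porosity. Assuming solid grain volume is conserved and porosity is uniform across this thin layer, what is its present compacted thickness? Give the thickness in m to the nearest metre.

Working in km (1 km = 1000 m; k in km⁻¹ = k in m⁻¹ × 1000):
Porosity at 1.5 km: n = 0.67·exp(−0.72×1.5) = 0.2275
Solid-volume conservation: h(1−n) = h₀(1−n₀) ⇒ h = h₀·(1−n₀)/(1−n)
h = 0.055 × (1 − 0.67)/(1 − 0.2275) = 0.055 × 0.4272 = 0.0235 km

23 m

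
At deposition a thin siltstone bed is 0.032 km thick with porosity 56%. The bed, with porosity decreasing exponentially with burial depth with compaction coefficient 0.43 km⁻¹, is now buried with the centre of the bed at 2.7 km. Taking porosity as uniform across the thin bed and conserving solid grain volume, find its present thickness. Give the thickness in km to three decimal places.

Porosity at 2.7 km: n = 0.56·exp(−0.43×2.7) = 0.1754
Solid-volume conservation: h(1−n) = h₀(1−n₀) ⇒ h = h₀·(1−n₀)/(1−n)
h = 0.032 × (1 − 0.56)/(1 − 0.1754) = 0.032 × 0.5336 = 0.0171 km

0.017 km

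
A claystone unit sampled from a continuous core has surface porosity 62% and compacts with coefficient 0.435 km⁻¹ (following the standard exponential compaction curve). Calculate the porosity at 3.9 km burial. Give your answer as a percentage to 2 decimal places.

11.37%

φ = φ₀·exp(−c·Z) = 0.62 × exp(−0.435 × 3.9) = 0.62 × exp(−1.696)
  = 0.62 × 0.1833 = 0.1137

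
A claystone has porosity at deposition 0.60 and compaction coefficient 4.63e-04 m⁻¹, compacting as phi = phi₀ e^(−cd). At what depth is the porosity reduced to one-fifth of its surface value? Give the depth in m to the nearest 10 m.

3480 m

Working in km (1 km = 1000 m; c in km⁻¹ = c in m⁻¹ × 1000):
phi/phi₀ = 1/5 ⇒ exp(−c·d) = 1/5 ⇒ d = ln(5) / c
d = 1.6094 / 0.463 = 3.476 km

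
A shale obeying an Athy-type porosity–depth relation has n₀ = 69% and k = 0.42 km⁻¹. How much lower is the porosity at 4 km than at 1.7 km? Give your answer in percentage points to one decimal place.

20.9 percentage points

n(1.7) = 0.69·e^(−0.42×1.7) = 0.3379
n(4) = 0.69·e^(−0.42×4) = 0.1286
Δn = 0.3379 − 0.1286 = 0.2093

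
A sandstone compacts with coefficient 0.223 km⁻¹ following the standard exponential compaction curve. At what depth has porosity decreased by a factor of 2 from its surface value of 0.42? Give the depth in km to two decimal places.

n/n₀ = 1/2 ⇒ exp(−c·Z) = 1/2 ⇒ Z = ln(2) / c
Z = 0.6931 / 0.223 = 3.108 km

3.11 km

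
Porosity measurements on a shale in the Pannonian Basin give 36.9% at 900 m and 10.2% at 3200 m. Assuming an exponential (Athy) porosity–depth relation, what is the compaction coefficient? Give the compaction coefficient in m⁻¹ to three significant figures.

Working in km (1 km = 1000 m; β in km⁻¹ = β in m⁻¹ × 1000):
Athy: phi(Z) = phi₀ e^(−βZ) ⇒ phi₁/phi₂ = e^{β(Z₂−Z₁)} ⇒ β = ln(phi₁/phi₂)/(Z₂−Z₁)
β = ln(0.369/0.102) / (3.2 − 0.9) = ln(3.618) / 2.3 = 1.2858 / 2.3 = 0.5591 km⁻¹

0.000559 m⁻¹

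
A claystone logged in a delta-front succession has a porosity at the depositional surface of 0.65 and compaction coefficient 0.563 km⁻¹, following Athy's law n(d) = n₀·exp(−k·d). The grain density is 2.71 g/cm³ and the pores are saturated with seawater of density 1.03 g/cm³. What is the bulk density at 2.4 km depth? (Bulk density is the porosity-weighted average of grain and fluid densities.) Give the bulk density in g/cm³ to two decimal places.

2.43 g/cm³

Porosity at depth: n = 0.65·exp(−0.563×2.4) = 0.65×0.2589 = 0.1683
Bulk density: ρ_b = (1−n)ρ_g + n·ρ_f = 0.8317×2.71 + 0.1683×1.03
       = 2.254 + 0.173 = 2.427 g/cm³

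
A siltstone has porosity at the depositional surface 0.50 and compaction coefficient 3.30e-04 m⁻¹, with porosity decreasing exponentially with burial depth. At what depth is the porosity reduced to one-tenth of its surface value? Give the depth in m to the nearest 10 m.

Working in km (1 km = 1000 m; β in km⁻¹ = β in m⁻¹ × 1000):
n/n₀ = 1/10 ⇒ exp(−β·z) = 1/10 ⇒ z = ln(10) / β
z = 2.3026 / 0.33 = 6.978 km

6980 m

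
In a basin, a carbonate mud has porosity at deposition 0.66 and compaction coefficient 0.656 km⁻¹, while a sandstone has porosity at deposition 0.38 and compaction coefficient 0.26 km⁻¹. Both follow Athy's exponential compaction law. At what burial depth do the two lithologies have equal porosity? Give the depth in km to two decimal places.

Set φ₀ₐ e^(−kₐz) = φ₀ᵦ e^(−kᵦz) ⇒ ln(φ₀ₐ/φ₀ᵦ) = (kₐ − kᵦ)·z
z = ln(0.66/0.38) / (0.656 − 0.26) = 0.5521 / 0.396 = 1.394 km

1.39 km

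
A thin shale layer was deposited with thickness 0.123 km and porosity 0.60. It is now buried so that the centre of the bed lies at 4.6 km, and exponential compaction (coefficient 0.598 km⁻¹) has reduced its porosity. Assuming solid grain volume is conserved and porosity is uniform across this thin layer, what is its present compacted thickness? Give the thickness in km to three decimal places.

0.051 km

Porosity at 4.6 km: phi = 0.6·exp(−0.598×4.6) = 0.0383
Solid-volume conservation: h(1−phi) = h₀(1−phi₀) ⇒ h = h₀·(1−phi₀)/(1−phi)
h = 0.123 × (1 − 0.6)/(1 − 0.0383) = 0.123 × 0.4159 = 0.0512 km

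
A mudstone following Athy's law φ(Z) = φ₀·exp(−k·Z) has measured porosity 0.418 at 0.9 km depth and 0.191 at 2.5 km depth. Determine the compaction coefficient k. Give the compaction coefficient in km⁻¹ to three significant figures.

0.490 km⁻¹

Athy: φ(Z) = φ₀ e^(−kZ) ⇒ φ₁/φ₂ = e^{k(Z₂−Z₁)} ⇒ k = ln(φ₁/φ₂)/(Z₂−Z₁)
k = ln(0.418/0.191) / (2.5 − 0.9) = ln(2.188) / 1.6 = 0.7832 / 1.6 = 0.4895 km⁻¹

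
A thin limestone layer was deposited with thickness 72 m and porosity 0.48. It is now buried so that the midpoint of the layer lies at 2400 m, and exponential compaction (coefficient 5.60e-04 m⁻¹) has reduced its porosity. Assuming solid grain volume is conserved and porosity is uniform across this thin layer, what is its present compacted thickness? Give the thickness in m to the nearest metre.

Working in km (1 km = 1000 m; k in km⁻¹ = k in m⁻¹ × 1000):
Porosity at 2.4 km: phi = 0.48·exp(−0.56×2.4) = 0.1252
Solid-volume conservation: h(1−phi) = h₀(1−phi₀) ⇒ h = h₀·(1−phi₀)/(1−phi)
h = 0.072 × (1 − 0.48)/(1 − 0.1252) = 0.072 × 0.5944 = 0.0428 km

43 m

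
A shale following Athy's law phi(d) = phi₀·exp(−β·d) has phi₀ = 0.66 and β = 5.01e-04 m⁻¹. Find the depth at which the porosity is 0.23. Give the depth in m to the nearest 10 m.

2100 m

Working in km (1 km = 1000 m; β in km⁻¹ = β in m⁻¹ × 1000):
Invert Athy's law: d = ln(phi₀/phi) / β
d = ln(0.66/0.23) / 0.501 = ln(2.87) / 0.501 = 1.0542 / 0.501 = 2.104 km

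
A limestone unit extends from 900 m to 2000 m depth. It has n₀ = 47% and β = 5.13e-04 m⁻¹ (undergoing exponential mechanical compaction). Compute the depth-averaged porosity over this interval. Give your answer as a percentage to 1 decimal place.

22.6%

Working in km (1 km = 1000 m; β in km⁻¹ = β in m⁻¹ × 1000):
⟨n⟩ = (1/(d₂−d₁)) ∫ n₀ e^(−βd) dd = n₀·(e^(−β·d₁) − e^(−β·d₂)) / (β·(d₂−d₁))
e^(−0.513×0.9) = 0.6302; e^(−0.513×2) = 0.3584
⟨n⟩ = 0.47 × (0.6302 − 0.3584) / (0.513 × 1.1) = 0.47 × 0.4816 = 0.2264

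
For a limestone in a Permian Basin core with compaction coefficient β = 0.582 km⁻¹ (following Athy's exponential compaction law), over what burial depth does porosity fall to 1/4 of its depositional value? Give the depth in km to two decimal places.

2.38 km

φ/φ₀ = 1/4 ⇒ exp(−β·Z) = 1/4 ⇒ Z = ln(4) / β
Z = 1.3863 / 0.582 = 2.382 km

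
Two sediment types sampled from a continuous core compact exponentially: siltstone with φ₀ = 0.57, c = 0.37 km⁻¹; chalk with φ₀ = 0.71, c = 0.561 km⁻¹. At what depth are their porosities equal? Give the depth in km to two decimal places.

1.15 km

Set φ₀ₐ e^(−cₐd) = φ₀ᵦ e^(−cᵦd) ⇒ ln(φ₀ₐ/φ₀ᵦ) = (cₐ − cᵦ)·d
d = ln(0.57/0.71) / (0.37 − 0.561) = -0.2196 / -0.191 = 1.150 km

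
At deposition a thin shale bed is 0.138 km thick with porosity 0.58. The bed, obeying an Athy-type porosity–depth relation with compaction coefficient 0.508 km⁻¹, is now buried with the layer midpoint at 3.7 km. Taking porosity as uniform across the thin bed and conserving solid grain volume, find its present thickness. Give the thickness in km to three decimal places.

0.064 km

Porosity at 3.7 km: φ = 0.58·exp(−0.508×3.7) = 0.0885
Solid-volume conservation: h(1−φ) = h₀(1−φ₀) ⇒ h = h₀·(1−φ₀)/(1−φ)
h = 0.138 × (1 − 0.58)/(1 − 0.0885) = 0.138 × 0.4608 = 0.0636 km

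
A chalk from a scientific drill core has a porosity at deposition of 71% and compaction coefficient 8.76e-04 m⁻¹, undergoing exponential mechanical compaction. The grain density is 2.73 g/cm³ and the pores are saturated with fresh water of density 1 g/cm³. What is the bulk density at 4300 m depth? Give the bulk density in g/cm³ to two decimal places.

2.70 g/cm³

Working in km (1 km = 1000 m; β in km⁻¹ = β in m⁻¹ × 1000):
Porosity at depth: φ = 0.71·exp(−0.876×4.3) = 0.71×0.0231 = 0.0164
Bulk density: ρ_b = (1−φ)ρ_g + φ·ρ_f = 0.9836×2.73 + 0.0164×1
       = 2.685 + 0.016 = 2.702 g/cm³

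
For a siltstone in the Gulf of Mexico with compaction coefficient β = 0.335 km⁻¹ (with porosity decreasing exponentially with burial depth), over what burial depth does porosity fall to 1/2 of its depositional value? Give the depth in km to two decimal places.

phi/phi₀ = 1/2 ⇒ exp(−β·d) = 1/2 ⇒ d = ln(2) / β
d = 0.6931 / 0.335 = 2.069 km

2.07 km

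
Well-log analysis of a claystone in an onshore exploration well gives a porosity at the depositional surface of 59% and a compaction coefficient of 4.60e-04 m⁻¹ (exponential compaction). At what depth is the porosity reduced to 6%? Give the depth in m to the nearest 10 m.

4970 m

Working in km (1 km = 1000 m; β in km⁻¹ = β in m⁻¹ × 1000):
Invert Athy's law: Z = ln(n₀/n) / β
Z = ln(0.59/0.06) / 0.46 = ln(9.833) / 0.46 = 2.2858 / 0.46 = 4.969 km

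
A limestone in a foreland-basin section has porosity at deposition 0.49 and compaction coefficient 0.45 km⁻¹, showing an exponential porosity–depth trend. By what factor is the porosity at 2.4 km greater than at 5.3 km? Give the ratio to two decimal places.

φ(z₁)/φ(z₂) = e^(−k·z₁)/e^(−k·z₂) = e^{k(z₂−z₁)}
= exp(0.45 × 2.9) = exp(1.305) = 3.6877

3.69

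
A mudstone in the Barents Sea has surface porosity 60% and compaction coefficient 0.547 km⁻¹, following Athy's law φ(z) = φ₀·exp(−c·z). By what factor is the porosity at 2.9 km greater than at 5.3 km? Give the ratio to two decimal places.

3.72

φ(z₁)/φ(z₂) = e^(−c·z₁)/e^(−c·z₂) = e^{c(z₂−z₁)}
= exp(0.547 × 2.4) = exp(1.313) = 3.7166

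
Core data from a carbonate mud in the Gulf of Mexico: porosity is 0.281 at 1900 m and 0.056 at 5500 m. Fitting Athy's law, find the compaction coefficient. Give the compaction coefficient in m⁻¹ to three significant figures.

0.000448 m⁻¹

Working in km (1 km = 1000 m; β in km⁻¹ = β in m⁻¹ × 1000):
Athy: phi(Z) = phi₀ e^(−βZ) ⇒ phi₁/phi₂ = e^{β(Z₂−Z₁)} ⇒ β = ln(phi₁/phi₂)/(Z₂−Z₁)
β = ln(0.281/0.056) / (5.5 − 1.9) = ln(5.018) / 3.6 = 1.6130 / 3.6 = 0.4481 km⁻¹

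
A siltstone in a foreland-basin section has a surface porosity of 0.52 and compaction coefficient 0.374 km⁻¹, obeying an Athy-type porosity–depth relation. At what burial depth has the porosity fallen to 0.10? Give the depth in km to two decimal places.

4.41 km

Invert Athy's law: d = ln(φ₀/φ) / β
d = ln(0.52/0.1) / 0.374 = ln(5.2) / 0.374 = 1.6487 / 0.374 = 4.408 km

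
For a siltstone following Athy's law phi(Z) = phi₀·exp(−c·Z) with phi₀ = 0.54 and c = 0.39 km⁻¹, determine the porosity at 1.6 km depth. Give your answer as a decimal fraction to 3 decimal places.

phi = phi₀·exp(−c·Z) = 0.54 × exp(−0.39 × 1.6) = 0.54 × exp(−0.624)
  = 0.54 × 0.5358 = 0.2893

0.289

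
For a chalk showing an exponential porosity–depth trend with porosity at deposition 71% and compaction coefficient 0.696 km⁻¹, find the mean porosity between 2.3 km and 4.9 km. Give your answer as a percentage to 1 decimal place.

6.6%

⟨phi⟩ = (1/(Z₂−Z₁)) ∫ phi₀ e^(−cZ) dZ = phi₀·(e^(−c·Z₁) − e^(−c·Z₂)) / (c·(Z₂−Z₁))
e^(−0.696×2.3) = 0.2017; e^(−0.696×4.9) = 0.0330
⟨phi⟩ = 0.71 × (0.2017 − 0.0330) / (0.696 × 2.6) = 0.71 × 0.0932 = 0.0662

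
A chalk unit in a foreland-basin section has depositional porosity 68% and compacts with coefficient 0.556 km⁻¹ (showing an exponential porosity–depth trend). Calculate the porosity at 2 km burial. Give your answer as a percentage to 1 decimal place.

n = n₀·exp(−k·z) = 0.68 × exp(−0.556 × 2) = 0.68 × exp(−1.112)
  = 0.68 × 0.3289 = 0.2237

22.4%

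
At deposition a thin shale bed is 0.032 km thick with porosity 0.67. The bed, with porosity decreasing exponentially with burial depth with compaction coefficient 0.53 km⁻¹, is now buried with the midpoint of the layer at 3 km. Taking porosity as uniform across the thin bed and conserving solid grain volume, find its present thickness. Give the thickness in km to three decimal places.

Porosity at 3 km: φ = 0.67·exp(−0.53×3) = 0.1366
Solid-volume conservation: h(1−φ) = h₀(1−φ₀) ⇒ h = h₀·(1−φ₀)/(1−φ)
h = 0.032 × (1 − 0.67)/(1 − 0.1366) = 0.032 × 0.3822 = 0.0122 km

0.012 km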